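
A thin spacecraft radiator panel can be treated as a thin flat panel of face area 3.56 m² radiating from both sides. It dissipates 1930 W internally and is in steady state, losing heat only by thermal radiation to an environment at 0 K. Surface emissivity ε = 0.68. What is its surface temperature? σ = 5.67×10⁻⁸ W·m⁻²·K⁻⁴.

Steady state: internal power = radiated power, P = εσA T⁴.
Radiating area A = 2·3.56 = 7.120 m².
T⁴ = P/(εσA) = 1930/(0.68·5.67×10⁻⁸·7.120) = 7.030×10⁹ K⁴.
T = (7.030×10⁹)^(1/4).

T ≈ 290 K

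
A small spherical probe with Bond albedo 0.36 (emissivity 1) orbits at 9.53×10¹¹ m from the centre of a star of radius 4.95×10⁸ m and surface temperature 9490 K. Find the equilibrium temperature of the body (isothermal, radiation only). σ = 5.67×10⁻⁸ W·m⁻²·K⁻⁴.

T ≈ 137 K

The star's surface emits σT_*⁴; at distance d the flux is S = σT_*⁴(R_*/d)².
S = 5.67×10⁻⁸·(9490)⁴·(4.95×10⁸/9.53×10¹¹)² = 124.1 W/m².
For an isothermal sphere T⁴ = (1−a)S/(4σ) = 3.501×10⁸ K⁴.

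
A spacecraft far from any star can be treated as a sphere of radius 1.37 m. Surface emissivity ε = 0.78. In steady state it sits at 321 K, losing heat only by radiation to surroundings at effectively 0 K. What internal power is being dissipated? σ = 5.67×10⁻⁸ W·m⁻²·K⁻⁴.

P ≈ 11100 W

Steady state: P = εσA T⁴.
A = 4πr² = 23.59 m²; T⁴ = (321)⁴ = 1.062×10¹⁰ K⁴.
P = 0.78 × 5.67×10⁻⁸ × 23.59 × 1.062×10¹⁰.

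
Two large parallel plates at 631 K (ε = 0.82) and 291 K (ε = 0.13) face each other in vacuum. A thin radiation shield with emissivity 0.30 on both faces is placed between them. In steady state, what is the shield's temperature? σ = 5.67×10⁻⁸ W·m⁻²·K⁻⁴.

In steady state the net flux on the hot side equals that on the cold side.
σ(T₁⁴−T_s⁴)/D₁ = σ(T_s⁴−T₂⁴)/D₂, with D₁ = 1/ε₁+1/ε_s−1 = 3.553, D₂ = 1/ε_s+1/ε₂−1 = 10.03.
Solve for T_s⁴: T_s⁴ = (D₂·T₁⁴ + D₁·T₂⁴)/(D₁+D₂) = 1.189×10¹¹ K⁴.

T_s ≈ 587 K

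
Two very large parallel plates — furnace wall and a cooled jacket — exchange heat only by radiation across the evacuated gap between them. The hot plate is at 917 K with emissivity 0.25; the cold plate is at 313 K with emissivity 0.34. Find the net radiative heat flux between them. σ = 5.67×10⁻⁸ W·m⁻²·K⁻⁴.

For two infinite grey parallel plates, q = σ(T₁⁴ − T₂⁴)/(1/ε₁ + 1/ε₂ − 1).
T₁⁴ − T₂⁴ = 7.071×10¹¹ − 9.598×10⁹ = 6.975×10¹¹ K⁴.
1/ε₁ + 1/ε₂ − 1 = 4.000 + 2.941 − 1 = 5.941.
q = 5.67×10⁻⁸ × 6.975×10¹¹ / 5.941.

q ≈ 6660 W/m²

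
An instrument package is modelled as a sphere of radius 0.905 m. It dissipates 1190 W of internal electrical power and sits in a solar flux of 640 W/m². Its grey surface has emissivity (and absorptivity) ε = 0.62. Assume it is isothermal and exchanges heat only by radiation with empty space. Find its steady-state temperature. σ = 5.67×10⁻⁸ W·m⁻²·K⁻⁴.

At steady state, absorbed solar power + internal power = radiated power.
Absorbed: α·S·A_cross = 0.62·640·2.573 = 1021 W (cross-section πr²).
Total input = 1021 + 1190 = 2211 W.
Radiated: εσ·A_surf·T⁴ with A_surf = 4πr² = 10.29 m².
T⁴ = 2211/(0.62·5.67×10⁻⁸·10.29) = 6.111×10⁹ K⁴.

T ≈ 280 K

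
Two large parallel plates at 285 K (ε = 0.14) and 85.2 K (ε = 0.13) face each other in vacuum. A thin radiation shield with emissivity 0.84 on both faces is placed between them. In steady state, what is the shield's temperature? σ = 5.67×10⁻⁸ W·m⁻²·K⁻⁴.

T_s ≈ 242 K

In steady state the net flux on the hot side equals that on the cold side.
σ(T₁⁴−T_s⁴)/D₁ = σ(T_s⁴−T₂⁴)/D₂, with D₁ = 1/ε₁+1/ε_s−1 = 7.333, D₂ = 1/ε_s+1/ε₂−1 = 7.883.
Solve for T_s⁴: T_s⁴ = (D₂·T₁⁴ + D₁·T₂⁴)/(D₁+D₂) = 3.443×10⁹ K⁴.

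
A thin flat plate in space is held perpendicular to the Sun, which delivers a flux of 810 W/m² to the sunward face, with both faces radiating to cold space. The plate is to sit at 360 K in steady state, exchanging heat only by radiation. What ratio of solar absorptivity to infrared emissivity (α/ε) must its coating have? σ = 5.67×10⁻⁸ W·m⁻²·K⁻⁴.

α/ε ≈ 2.35

Balance: αS·A = εσ·2A·T⁴ ⇒ α/ε = 2σT⁴/S.
α/ε = 2·5.67×10⁻⁸·(360)⁴/810 = 2·5.67×10⁻⁸·1.680×10¹⁰/810.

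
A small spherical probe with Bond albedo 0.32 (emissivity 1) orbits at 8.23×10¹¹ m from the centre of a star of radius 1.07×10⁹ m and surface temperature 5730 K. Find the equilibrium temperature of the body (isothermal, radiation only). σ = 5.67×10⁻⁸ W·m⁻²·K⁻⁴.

The star's surface emits σT_*⁴; at distance d the flux is S = σT_*⁴(R_*/d)².
S = 5.67×10⁻⁸·(5730)⁴·(1.07×10⁹/8.23×10¹¹)² = 103.3 W/m².
For an isothermal sphere T⁴ = (1−a)S/(4σ) = 3.098×10⁸ K⁴.

T ≈ 133 K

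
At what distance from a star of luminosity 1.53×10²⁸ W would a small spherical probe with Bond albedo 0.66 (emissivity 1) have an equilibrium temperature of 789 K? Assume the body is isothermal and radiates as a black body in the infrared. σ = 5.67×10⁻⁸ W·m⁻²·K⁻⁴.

For an isothermal black-emitting sphere, (1−a)S·πr² = σ·4πr²·T⁴ ⇒ S = 4σT⁴/(1−a).
S = 4·5.67×10⁻⁸·(789)⁴/0.340 = 2.585×10⁵ W/m².
Flux falls as S = L/(4πd²), so d = √(L/(4πS)) = √(1.53×10²⁸/(4π·2.585×10⁵)).

d ≈ 6.86×10¹⁰ m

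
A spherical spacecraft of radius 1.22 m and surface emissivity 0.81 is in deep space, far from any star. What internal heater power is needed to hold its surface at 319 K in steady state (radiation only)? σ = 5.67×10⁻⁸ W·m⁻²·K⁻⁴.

P ≈ 8900 W

P = εσ·4πr²·T⁴.
4πr² = 18.70 m²; T⁴ = 1.036×10¹⁰ K⁴.
P = 0.81·5.67×10⁻⁸·18.70·1.036×10¹⁰.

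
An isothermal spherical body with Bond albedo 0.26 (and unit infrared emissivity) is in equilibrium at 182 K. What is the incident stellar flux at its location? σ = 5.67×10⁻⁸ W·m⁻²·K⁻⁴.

S ≈ 336 W/m²

(1−a)S·πr² = σ·4πr²·T⁴ ⇒ S = 4σT⁴/(1−a).
S = 4·5.67×10⁻⁸·1.097×10⁹/0.740.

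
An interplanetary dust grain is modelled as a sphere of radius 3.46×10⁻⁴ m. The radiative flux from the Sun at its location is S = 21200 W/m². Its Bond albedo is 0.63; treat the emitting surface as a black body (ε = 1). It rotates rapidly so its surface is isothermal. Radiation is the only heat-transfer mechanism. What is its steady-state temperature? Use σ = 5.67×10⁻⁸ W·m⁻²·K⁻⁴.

T ≈ 431 K

At equilibrium, absorbed power = emitted power.
Absorbing cross-section = πr² = 3.761×10⁻⁷ m²; emitting surface = 4πr² = 1.504×10⁻⁶ m² (ratio 4).
(1−a)S·A_cross = εσ·A_surf·T⁴  ⇒  T⁴ = (1−a)S/(4σ).
T⁴ = 0.370·21200/(4·5.67×10⁻⁸) = 3.459×10¹⁰ K⁴.
T = (3.459×10¹⁰)^(1/4).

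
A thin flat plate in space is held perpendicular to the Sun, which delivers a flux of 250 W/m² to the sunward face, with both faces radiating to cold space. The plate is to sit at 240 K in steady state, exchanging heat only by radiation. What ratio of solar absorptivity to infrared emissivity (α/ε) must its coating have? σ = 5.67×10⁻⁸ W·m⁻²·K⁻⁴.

Balance: αS·A = εσ·2A·T⁴ ⇒ α/ε = 2σT⁴/S.
α/ε = 2·5.67×10⁻⁸·(240)⁴/250 = 2·5.67×10⁻⁸·3.318×10⁹/250.

α/ε ≈ 1.50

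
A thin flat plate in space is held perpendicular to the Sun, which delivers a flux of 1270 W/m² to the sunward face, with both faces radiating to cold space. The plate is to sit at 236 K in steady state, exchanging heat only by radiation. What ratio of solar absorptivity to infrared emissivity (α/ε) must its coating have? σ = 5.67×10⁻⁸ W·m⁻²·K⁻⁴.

α/ε ≈ 0.277

Balance: αS·A = εσ·2A·T⁴ ⇒ α/ε = 2σT⁴/S.
α/ε = 2·5.67×10⁻⁸·(236)⁴/1270 = 2·5.67×10⁻⁸·3.102×10⁹/1270.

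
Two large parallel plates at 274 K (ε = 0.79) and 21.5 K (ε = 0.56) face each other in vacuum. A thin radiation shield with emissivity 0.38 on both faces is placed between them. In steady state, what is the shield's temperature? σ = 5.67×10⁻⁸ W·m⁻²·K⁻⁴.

T_s ≈ 235 K

In steady state the net flux on the hot side equals that on the cold side.
σ(T₁⁴−T_s⁴)/D₁ = σ(T_s⁴−T₂⁴)/D₂, with D₁ = 1/ε₁+1/ε_s−1 = 2.897, D₂ = 1/ε_s+1/ε₂−1 = 3.417.
Solve for T_s⁴: T_s⁴ = (D₂·T₁⁴ + D₁·T₂⁴)/(D₁+D₂) = 3.050×10⁹ K⁴.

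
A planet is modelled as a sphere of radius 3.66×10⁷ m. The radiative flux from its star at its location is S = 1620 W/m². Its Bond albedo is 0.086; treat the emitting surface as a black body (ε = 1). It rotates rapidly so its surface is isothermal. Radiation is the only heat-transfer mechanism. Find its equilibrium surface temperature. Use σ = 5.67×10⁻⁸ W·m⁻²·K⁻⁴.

At equilibrium, absorbed power = emitted power.
Absorbing cross-section = πr² = 4.208×10¹⁵ m²; emitting surface = 4πr² = 1.683×10¹⁶ m² (ratio 4).
(1−a)S·A_cross = εσ·A_surf·T⁴  ⇒  T⁴ = (1−a)S/(4σ).
T⁴ = 0.914·1620/(4·5.67×10⁻⁸) = 6.529×10⁹ K⁴.
T = (6.529×10⁹)^(1/4).

T ≈ 284 K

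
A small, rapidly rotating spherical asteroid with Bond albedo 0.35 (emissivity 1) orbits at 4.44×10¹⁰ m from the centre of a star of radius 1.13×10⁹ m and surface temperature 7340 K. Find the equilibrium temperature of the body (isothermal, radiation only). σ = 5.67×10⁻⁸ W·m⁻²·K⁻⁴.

The star's surface emits σT_*⁴; at distance d the flux is S = σT_*⁴(R_*/d)².
S = 5.67×10⁻⁸·(7340)⁴·(1.13×10⁹/4.44×10¹⁰)² = 1.066×10⁵ W/m².
For an isothermal sphere T⁴ = (1−a)S/(4σ) = 3.055×10¹¹ K⁴.

T ≈ 743 K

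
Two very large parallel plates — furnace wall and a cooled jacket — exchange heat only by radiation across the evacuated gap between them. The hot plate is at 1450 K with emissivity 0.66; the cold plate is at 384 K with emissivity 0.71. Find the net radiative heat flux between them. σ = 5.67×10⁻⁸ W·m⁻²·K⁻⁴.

q ≈ 1.30×10⁵ W/m²

For two infinite grey parallel plates, q = σ(T₁⁴ − T₂⁴)/(1/ε₁ + 1/ε₂ − 1).
T₁⁴ − T₂⁴ = 4.421×10¹² − 2.174×10¹⁰ = 4.399×10¹² K⁴.
1/ε₁ + 1/ε₂ − 1 = 1.515 + 1.408 − 1 = 1.924.
q = 5.67×10⁻⁸ × 4.399×10¹² / 1.924.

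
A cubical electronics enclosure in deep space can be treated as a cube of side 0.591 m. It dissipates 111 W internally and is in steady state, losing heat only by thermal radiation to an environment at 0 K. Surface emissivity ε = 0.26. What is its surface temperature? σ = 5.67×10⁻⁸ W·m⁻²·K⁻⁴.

T ≈ 245 K

Steady state: internal power = radiated power, P = εσA T⁴.
Radiating area A = 6L² = 2.096 m².
T⁴ = P/(εσA) = 111/(0.26·5.67×10⁻⁸·2.096) = 3.593×10⁹ K⁴.
T = (3.593×10⁹)^(1/4).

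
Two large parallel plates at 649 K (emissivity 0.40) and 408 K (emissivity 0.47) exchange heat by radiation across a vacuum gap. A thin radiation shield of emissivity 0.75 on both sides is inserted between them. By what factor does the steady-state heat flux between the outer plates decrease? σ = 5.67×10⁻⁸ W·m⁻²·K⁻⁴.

factor ≈ 1.46

Without shield: q₀ = σΔ(T⁴)/(1/ε₁+1/ε₂−1) with denominator 3.628.
With shield the two gaps are in series; the resistances add: (1/ε₁+1/ε_s−1)+(1/ε_s+1/ε₂−1) = 2.833+2.461 = 5.294.
Heat-flux ratio q₀/q = 5.294/3.628.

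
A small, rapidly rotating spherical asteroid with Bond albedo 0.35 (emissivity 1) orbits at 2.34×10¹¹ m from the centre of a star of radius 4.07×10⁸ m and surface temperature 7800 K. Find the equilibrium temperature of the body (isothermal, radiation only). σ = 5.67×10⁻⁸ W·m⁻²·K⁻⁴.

The star's surface emits σT_*⁴; at distance d the flux is S = σT_*⁴(R_*/d)².
S = 5.67×10⁻⁸·(7800)⁴·(4.07×10⁸/2.34×10¹¹)² = 634.9 W/m².
For an isothermal sphere T⁴ = (1−a)S/(4σ) = 1.820×10⁹ K⁴.

T ≈ 207 K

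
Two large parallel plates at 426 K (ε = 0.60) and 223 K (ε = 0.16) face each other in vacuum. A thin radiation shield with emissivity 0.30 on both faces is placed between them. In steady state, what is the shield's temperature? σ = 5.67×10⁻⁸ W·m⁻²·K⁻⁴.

T_s ≈ 390 K

In steady state the net flux on the hot side equals that on the cold side.
σ(T₁⁴−T_s⁴)/D₁ = σ(T_s⁴−T₂⁴)/D₂, with D₁ = 1/ε₁+1/ε_s−1 = 4.000, D₂ = 1/ε_s+1/ε₂−1 = 8.583.
Solve for T_s⁴: T_s⁴ = (D₂·T₁⁴ + D₁·T₂⁴)/(D₁+D₂) = 2.325×10¹⁰ K⁴.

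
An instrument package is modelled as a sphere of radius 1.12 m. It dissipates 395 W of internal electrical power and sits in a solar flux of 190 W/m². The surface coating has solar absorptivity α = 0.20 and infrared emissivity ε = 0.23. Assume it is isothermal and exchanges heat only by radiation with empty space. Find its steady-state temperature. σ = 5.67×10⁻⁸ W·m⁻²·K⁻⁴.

T ≈ 227 K

At steady state, absorbed solar power + internal power = radiated power.
Absorbed: α·S·A_cross = 0.20·190·3.941 = 149.8 W (cross-section πr²).
Total input = 149.8 + 395 = 544.8 W.
Radiated: εσ·A_surf·T⁴ with A_surf = 4πr² = 15.76 m².
T⁴ = 544.8/(0.23·5.67×10⁻⁸·15.76) = 2.650×10⁹ K⁴.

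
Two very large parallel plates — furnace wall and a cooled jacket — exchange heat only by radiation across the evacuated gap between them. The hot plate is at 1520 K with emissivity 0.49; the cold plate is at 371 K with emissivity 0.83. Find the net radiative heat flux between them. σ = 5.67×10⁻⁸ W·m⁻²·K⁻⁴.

For two infinite grey parallel plates, q = σ(T₁⁴ − T₂⁴)/(1/ε₁ + 1/ε₂ − 1).
T₁⁴ − T₂⁴ = 5.338×10¹² − 1.895×10¹⁰ = 5.319×10¹² K⁴.
1/ε₁ + 1/ε₂ − 1 = 2.041 + 1.205 − 1 = 2.246.
q = 5.67×10⁻⁸ × 5.319×10¹² / 2.246.

q ≈ 1.34×10⁵ W/m²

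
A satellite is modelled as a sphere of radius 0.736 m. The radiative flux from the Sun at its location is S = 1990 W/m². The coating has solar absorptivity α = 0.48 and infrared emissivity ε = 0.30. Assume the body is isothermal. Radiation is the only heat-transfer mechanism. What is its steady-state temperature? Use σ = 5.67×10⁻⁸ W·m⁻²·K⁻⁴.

T ≈ 344 K

At equilibrium, absorbed power = emitted power.
Absorbing cross-section = πr² = 1.702 m²; emitting surface = 4πr² = 6.807 m² (ratio 4).
αS·A_cross = εσ·A_surf·T⁴  ⇒  T⁴ = αS/(ε·4σ).
T⁴ = 0.480·1990/(0.30·4·5.67×10⁻⁸) = 1.404×10¹⁰ K⁴.
T = (1.404×10¹⁰)^(1/4).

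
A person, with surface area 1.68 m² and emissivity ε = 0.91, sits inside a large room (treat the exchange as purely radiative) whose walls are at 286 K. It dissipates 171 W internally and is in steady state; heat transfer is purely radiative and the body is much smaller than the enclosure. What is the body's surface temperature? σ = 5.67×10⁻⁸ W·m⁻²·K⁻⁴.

For a small grey body in a large enclosure, net radiated power = εσA(T⁴ − T_w⁴).
Steady state: P = εσA(T⁴ − T_w⁴) with A = 1.68 m².
T⁴ = P/(εσA) + T_w⁴ = 171/(0.91·5.67×10⁻⁸·1.680) + (286)⁴
    = 1.973×10⁹ + 6.691×10⁹ = 8.663×10⁹ K⁴.

T ≈ 305 K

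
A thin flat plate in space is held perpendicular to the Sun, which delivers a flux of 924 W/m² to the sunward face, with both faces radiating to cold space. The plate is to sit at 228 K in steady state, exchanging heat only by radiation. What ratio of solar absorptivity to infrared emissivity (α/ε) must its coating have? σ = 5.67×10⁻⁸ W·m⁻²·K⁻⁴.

α/ε ≈ 0.332

Balance: αS·A = εσ·2A·T⁴ ⇒ α/ε = 2σT⁴/S.
α/ε = 2·5.67×10⁻⁸·(228)⁴/924 = 2·5.67×10⁻⁸·2.702×10⁹/924.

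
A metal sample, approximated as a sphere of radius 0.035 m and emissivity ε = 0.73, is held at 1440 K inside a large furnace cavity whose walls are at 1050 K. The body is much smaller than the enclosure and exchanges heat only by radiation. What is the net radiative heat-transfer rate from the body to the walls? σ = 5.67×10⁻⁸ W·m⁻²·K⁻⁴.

For a small grey body in a large enclosure: P_net = εσA(T_body⁴ − T_wall⁴).
A = 4πr² = 0.01539 m²; T_body⁴ − T_wall⁴ = 4.300×10¹² − 1.216×10¹² = 3.084×10¹² K⁴.
|P_net| = 0.73·5.67×10⁻⁸·0.01539·3.084×10¹².

P_net ≈ 1970 W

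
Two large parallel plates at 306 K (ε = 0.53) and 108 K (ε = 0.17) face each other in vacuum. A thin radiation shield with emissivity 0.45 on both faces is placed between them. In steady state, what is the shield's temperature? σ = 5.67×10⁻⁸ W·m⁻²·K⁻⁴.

In steady state the net flux on the hot side equals that on the cold side.
σ(T₁⁴−T_s⁴)/D₁ = σ(T_s⁴−T₂⁴)/D₂, with D₁ = 1/ε₁+1/ε_s−1 = 3.109, D₂ = 1/ε_s+1/ε₂−1 = 7.105.
Solve for T_s⁴: T_s⁴ = (D₂·T₁⁴ + D₁·T₂⁴)/(D₁+D₂) = 6.140×10⁹ K⁴.

T_s ≈ 280 K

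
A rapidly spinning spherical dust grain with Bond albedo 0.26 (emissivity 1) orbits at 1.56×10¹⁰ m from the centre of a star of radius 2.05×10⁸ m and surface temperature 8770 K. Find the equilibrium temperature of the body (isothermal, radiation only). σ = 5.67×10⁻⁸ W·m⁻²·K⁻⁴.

T ≈ 659 K

The star's surface emits σT_*⁴; at distance d the flux is S = σT_*⁴(R_*/d)².
S = 5.67×10⁻⁸·(8770)⁴·(2.05×10⁸/1.56×10¹⁰)² = 57920 W/m².
For an isothermal sphere T⁴ = (1−a)S/(4σ) = 1.890×10¹¹ K⁴.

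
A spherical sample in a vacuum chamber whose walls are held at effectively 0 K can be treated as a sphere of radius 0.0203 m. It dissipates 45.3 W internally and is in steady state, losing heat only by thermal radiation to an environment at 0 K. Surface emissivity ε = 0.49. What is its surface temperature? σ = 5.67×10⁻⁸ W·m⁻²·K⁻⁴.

T ≈ 749 K

Steady state: internal power = radiated power, P = εσA T⁴.
Radiating area A = 4πr² = 0.005178 m².
T⁴ = P/(εσA) = 45.3/(0.49·5.67×10⁻⁸·0.005178) = 3.149×10¹¹ K⁴.
T = (3.149×10¹¹)^(1/4).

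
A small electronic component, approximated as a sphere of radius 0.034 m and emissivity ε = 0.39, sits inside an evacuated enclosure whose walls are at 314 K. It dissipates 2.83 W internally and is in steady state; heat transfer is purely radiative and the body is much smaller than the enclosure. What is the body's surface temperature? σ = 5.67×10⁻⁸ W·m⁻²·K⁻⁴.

T ≈ 369 K

For a small grey body in a large enclosure, net radiated power = εσA(T⁴ − T_w⁴).
Steady state: P = εσA(T⁴ − T_w⁴) with A = 4πr² = 0.01453 m².
T⁴ = P/(εσA) + T_w⁴ = 2.83/(0.39·5.67×10⁻⁸·0.01453) + (314)⁴
    = 8.810×10⁹ + 9.721×10⁹ = 1.853×10¹⁰ K⁴.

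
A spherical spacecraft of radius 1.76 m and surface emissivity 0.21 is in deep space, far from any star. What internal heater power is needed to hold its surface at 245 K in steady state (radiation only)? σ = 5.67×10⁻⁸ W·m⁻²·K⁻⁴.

P = εσ·4πr²·T⁴.
4πr² = 38.93 m²; T⁴ = 3.603×10⁹ K⁴.
P = 0.21·5.67×10⁻⁸·38.93·3.603×10⁹.

P ≈ 1670 W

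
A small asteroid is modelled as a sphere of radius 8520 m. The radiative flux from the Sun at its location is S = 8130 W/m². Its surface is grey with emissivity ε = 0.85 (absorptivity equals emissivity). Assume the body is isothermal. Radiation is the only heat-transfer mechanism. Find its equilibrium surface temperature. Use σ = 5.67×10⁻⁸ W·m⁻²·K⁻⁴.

T ≈ 435 K

At equilibrium, absorbed power = emitted power.
Absorbing cross-section = πr² = 2.280×10⁸ m²; emitting surface = 4πr² = 9.122×10⁸ m² (ratio 4).
εS·A_cross = εσ·A_surf·T⁴  ⇒  T⁴ = S/(4σ)   (ε cancels).
T⁴ = 8130/(4·5.67×10⁻⁸) = 3.585×10¹⁰ K⁴.
T = (3.585×10¹⁰)^(1/4).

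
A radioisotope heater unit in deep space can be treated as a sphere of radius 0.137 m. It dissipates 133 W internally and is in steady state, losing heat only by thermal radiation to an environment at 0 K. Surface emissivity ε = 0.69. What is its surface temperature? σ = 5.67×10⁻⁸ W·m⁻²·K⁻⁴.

Steady state: internal power = radiated power, P = εσA T⁴.
Radiating area A = 4πr² = 0.2359 m².
T⁴ = P/(εσA) = 133/(0.69·5.67×10⁻⁸·0.2359) = 1.441×10¹⁰ K⁴.
T = (1.441×10¹⁰)^(1/4).

T ≈ 346 K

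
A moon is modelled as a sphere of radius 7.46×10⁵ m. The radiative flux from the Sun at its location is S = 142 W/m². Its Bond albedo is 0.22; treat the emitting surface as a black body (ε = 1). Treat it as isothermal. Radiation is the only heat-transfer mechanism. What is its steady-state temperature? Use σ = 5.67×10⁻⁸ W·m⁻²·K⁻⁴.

T ≈ 149 K

At equilibrium, absorbed power = emitted power.
Absorbing cross-section = πr² = 1.748×10¹² m²; emitting surface = 4πr² = 6.993×10¹² m² (ratio 4).
(1−a)S·A_cross = εσ·A_surf·T⁴  ⇒  T⁴ = (1−a)S/(4σ).
T⁴ = 0.780·142/(4·5.67×10⁻⁸) = 4.884×10⁸ K⁴.
T = (4.884×10⁸)^(1/4).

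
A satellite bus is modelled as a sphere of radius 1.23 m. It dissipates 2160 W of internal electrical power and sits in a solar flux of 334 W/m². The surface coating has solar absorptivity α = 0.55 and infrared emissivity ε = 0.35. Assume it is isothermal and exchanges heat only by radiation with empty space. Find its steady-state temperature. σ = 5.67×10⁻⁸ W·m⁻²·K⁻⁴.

T ≈ 299 K

At steady state, absorbed solar power + internal power = radiated power.
Absorbed: α·S·A_cross = 0.55·334·4.753 = 873.1 W (cross-section πr²).
Total input = 873.1 + 2160 = 3033 W.
Radiated: εσ·A_surf·T⁴ with A_surf = 4πr² = 19.01 m².
T⁴ = 3033/(0.35·5.67×10⁻⁸·19.01) = 8.039×10⁹ K⁴.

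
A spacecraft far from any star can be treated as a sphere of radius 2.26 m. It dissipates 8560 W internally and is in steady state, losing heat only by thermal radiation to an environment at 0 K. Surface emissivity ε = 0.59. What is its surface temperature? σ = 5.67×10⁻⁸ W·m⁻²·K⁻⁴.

T ≈ 251 K

Steady state: internal power = radiated power, P = εσA T⁴.
Radiating area A = 4πr² = 64.18 m².
T⁴ = P/(εσA) = 8560/(0.59·5.67×10⁻⁸·64.18) = 3.987×10⁹ K⁴.
T = (3.987×10⁹)^(1/4).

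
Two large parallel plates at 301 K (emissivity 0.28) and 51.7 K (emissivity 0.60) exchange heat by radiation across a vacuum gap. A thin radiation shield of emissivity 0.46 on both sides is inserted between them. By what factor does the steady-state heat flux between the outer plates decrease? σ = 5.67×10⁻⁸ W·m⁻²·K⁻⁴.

Without shield: q₀ = σΔ(T⁴)/(1/ε₁+1/ε₂−1) with denominator 4.238.
With shield the two gaps are in series; the resistances add: (1/ε₁+1/ε_s−1)+(1/ε_s+1/ε₂−1) = 4.745+2.841 = 7.586.
Heat-flux ratio q₀/q = 7.586/4.238.

factor ≈ 1.79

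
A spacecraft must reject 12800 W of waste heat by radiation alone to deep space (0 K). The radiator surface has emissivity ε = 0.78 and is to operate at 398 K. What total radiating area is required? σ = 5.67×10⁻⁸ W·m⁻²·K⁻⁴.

P = εσA T⁴ ⇒ A = P/(εσT⁴).
T⁴ = 2.509×10¹⁰ K⁴.
A = 12800/(0.78 × 5.67×10⁻⁸ × 2.509×10¹⁰).

A ≈ 11.5 m²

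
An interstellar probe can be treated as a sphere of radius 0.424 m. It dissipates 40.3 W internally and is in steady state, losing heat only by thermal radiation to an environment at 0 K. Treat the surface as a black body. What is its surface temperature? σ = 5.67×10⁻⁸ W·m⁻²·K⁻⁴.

T ≈ 133 K

Steady state: internal power = radiated power, P = εσA T⁴.
Radiating area A = 4πr² = 2.259 m².
T⁴ = P/(εσA) = 40.3/(1.0·5.67×10⁻⁸·2.259) = 3.146×10⁸ K⁴.
T = (3.146×10⁸)^(1/4).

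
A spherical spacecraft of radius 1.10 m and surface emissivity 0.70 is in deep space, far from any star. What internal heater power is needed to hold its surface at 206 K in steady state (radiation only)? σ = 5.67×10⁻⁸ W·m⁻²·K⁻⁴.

P ≈ 1090 W

P = εσ·4πr²·T⁴.
4πr² = 15.21 m²; T⁴ = 1.801×10⁹ K⁴.
P = 0.70·5.67×10⁻⁸·15.21·1.801×10⁹.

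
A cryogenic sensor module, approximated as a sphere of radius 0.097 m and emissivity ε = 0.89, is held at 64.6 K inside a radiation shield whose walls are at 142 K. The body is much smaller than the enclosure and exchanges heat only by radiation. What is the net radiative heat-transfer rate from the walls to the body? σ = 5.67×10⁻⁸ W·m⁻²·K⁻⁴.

P_net ≈ 2.32 W

For a small grey body in a large enclosure: P_net = εσA(T_body⁴ − T_wall⁴).
A = 4πr² = 0.1182 m²; T_body⁴ − T_wall⁴ = 1.742×10⁷ − 4.066×10⁸ = -3.892×10⁸ K⁴.
|P_net| = 0.89·5.67×10⁻⁸·0.1182·3.892×10⁸.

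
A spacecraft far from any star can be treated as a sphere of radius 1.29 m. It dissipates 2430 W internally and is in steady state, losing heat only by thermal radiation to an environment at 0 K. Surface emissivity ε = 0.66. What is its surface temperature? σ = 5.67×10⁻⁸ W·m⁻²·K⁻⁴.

Steady state: internal power = radiated power, P = εσA T⁴.
Radiating area A = 4πr² = 20.91 m².
T⁴ = P/(εσA) = 2430/(0.66·5.67×10⁻⁸·20.91) = 3.105×10⁹ K⁴.
T = (3.105×10⁹)^(1/4).

T ≈ 236 K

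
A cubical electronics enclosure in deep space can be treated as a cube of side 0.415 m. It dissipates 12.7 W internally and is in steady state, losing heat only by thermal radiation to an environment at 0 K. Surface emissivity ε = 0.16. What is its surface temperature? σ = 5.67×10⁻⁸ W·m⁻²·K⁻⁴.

Steady state: internal power = radiated power, P = εσA T⁴.
Radiating area A = 6L² = 1.033 m².
T⁴ = P/(εσA) = 12.7/(0.16·5.67×10⁻⁸·1.033) = 1.355×10⁹ K⁴.
T = (1.355×10⁹)^(1/4).

T ≈ 192 K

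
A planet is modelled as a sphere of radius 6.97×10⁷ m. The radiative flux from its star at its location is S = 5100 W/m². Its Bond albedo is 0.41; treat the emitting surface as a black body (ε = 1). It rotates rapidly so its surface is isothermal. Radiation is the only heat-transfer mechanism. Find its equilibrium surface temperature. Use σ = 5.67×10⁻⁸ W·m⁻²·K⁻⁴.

At equilibrium, absorbed power = emitted power.
Absorbing cross-section = πr² = 1.526×10¹⁶ m²; emitting surface = 4πr² = 6.105×10¹⁶ m² (ratio 4).
(1−a)S·A_cross = εσ·A_surf·T⁴  ⇒  T⁴ = (1−a)S/(4σ).
T⁴ = 0.590·5100/(4·5.67×10⁻⁸) = 1.327×10¹⁰ K⁴.
T = (1.327×10¹⁰)^(1/4).

T ≈ 339 K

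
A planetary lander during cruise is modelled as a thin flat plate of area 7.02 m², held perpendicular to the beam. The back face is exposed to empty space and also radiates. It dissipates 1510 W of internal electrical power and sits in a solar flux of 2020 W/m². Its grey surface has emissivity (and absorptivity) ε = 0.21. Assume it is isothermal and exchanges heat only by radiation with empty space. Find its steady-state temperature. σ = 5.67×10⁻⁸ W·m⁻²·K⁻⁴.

At steady state, absorbed solar power + internal power = radiated power.
Absorbed: α·S·A_cross = 0.21·2020·7.020 = 2978 W (cross-section A).
Total input = 2978 + 1510 = 4488 W.
Radiated: εσ·A_surf·T⁴ with A_surf = 2A = 14.04 m².
T⁴ = 4488/(0.21·5.67×10⁻⁸·14.04) = 2.685×10¹⁰ K⁴.

T ≈ 405 K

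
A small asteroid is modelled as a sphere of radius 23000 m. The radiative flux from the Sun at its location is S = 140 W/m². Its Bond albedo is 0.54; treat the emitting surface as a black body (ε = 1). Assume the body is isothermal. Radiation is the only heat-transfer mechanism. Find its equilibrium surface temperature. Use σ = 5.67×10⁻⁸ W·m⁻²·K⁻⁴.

At equilibrium, absorbed power = emitted power.
Absorbing cross-section = πr² = 1.662×10⁹ m²; emitting surface = 4πr² = 6.648×10⁹ m² (ratio 4).
(1−a)S·A_cross = εσ·A_surf·T⁴  ⇒  T⁴ = (1−a)S/(4σ).
T⁴ = 0.460·140/(4·5.67×10⁻⁸) = 2.840×10⁸ K⁴.
T = (2.840×10⁸)^(1/4).

T ≈ 130 K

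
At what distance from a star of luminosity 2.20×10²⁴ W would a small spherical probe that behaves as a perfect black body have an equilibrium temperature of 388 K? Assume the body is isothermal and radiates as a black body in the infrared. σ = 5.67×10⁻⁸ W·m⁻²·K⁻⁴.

For an isothermal black-emitting sphere, (1−a)S·πr² = σ·4πr²·T⁴ ⇒ S = 4σT⁴/(1−a).
S = 4·5.67×10⁻⁸·(388)⁴/1.00 = 5140 W/m².
Flux falls as S = L/(4πd²), so d = √(L/(4πS)) = √(2.20×10²⁴/(4π·5140)).

d ≈ 5.84×10⁹ m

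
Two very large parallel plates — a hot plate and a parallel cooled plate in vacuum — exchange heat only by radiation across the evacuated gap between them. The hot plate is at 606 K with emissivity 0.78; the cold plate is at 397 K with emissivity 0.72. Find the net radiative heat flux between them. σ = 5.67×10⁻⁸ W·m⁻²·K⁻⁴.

q ≈ 3730 W/m²

For two infinite grey parallel plates, q = σ(T₁⁴ − T₂⁴)/(1/ε₁ + 1/ε₂ − 1).
T₁⁴ − T₂⁴ = 1.349×10¹¹ − 2.484×10¹⁰ = 1.100×10¹¹ K⁴.
1/ε₁ + 1/ε₂ − 1 = 1.282 + 1.389 − 1 = 1.671.
q = 5.67×10⁻⁸ × 1.100×10¹¹ / 1.671.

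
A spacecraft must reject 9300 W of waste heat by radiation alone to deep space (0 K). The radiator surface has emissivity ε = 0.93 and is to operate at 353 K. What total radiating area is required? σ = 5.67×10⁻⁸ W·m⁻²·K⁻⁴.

P = εσA T⁴ ⇒ A = P/(εσT⁴).
T⁴ = 1.553×10¹⁰ K⁴.
A = 9300/(0.93 × 5.67×10⁻⁸ × 1.553×10¹⁰).

A ≈ 11.4 m²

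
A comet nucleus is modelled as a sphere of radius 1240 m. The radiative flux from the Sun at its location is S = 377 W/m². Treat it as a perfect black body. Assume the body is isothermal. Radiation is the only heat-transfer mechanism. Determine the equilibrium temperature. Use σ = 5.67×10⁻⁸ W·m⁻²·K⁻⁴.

T ≈ 202 K

At equilibrium, absorbed power = emitted power.
Absorbing cross-section = πr² = 4.831×10⁶ m²; emitting surface = 4πr² = 1.932×10⁷ m² (ratio 4).
S·A_cross = εσ·A_surf·T⁴  ⇒  T⁴ = S/(4σ).
T⁴ = 1.00·377/(4·5.67×10⁻⁸) = 1.662×10⁹ K⁴.
T = (1.662×10⁹)^(1/4).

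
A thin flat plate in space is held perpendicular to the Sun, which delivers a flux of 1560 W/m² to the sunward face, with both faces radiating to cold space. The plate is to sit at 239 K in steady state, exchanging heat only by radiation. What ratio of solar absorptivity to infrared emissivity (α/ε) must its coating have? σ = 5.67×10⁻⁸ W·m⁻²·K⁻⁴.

α/ε ≈ 0.237

Balance: αS·A = εσ·2A·T⁴ ⇒ α/ε = 2σT⁴/S.
α/ε = 2·5.67×10⁻⁸·(239)⁴/1560 = 2·5.67×10⁻⁸·3.263×10⁹/1560.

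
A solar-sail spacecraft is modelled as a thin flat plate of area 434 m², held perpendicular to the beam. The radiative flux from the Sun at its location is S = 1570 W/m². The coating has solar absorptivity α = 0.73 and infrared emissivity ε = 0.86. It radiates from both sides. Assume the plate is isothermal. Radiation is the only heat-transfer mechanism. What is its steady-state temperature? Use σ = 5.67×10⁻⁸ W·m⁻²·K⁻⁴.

At equilibrium, absorbed power = emitted power.
Absorbing cross-section = A = 434.0 m²; emitting surface = 2A = 868.0 m² (ratio 2).
αS·A_cross = εσ·A_surf·T⁴  ⇒  T⁴ = αS/(ε·2σ).
T⁴ = 0.730·1570/(0.86·2·5.67×10⁻⁸) = 1.175×10¹⁰ K⁴.
T = (1.175×10¹⁰)^(1/4).

T ≈ 329 K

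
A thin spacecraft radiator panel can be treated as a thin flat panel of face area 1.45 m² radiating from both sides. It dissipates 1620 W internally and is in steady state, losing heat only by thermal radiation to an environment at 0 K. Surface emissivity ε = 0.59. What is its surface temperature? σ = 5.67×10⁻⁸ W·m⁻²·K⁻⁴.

T ≈ 359 K

Steady state: internal power = radiated power, P = εσA T⁴.
Radiating area A = 2·1.45 = 2.900 m².
T⁴ = P/(εσA) = 1620/(0.59·5.67×10⁻⁸·2.900) = 1.670×10¹⁰ K⁴.
T = (1.670×10¹⁰)^(1/4).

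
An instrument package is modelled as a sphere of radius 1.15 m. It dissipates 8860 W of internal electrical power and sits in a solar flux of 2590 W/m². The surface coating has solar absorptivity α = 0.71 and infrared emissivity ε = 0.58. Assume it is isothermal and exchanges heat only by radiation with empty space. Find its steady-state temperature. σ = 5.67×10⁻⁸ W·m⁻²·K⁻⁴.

At steady state, absorbed solar power + internal power = radiated power.
Absorbed: α·S·A_cross = 0.71·2590·4.155 = 7640 W (cross-section πr²).
Total input = 7640 + 8860 = 16500 W.
Radiated: εσ·A_surf·T⁴ with A_surf = 4πr² = 16.62 m².
T⁴ = 16500/(0.58·5.67×10⁻⁸·16.62) = 3.019×10¹⁰ K⁴.

T ≈ 417 K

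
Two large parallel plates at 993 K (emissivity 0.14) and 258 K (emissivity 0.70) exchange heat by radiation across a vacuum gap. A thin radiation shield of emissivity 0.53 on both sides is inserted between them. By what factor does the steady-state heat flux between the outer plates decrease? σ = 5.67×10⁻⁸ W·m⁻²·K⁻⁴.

Without shield: q₀ = σΔ(T⁴)/(1/ε₁+1/ε₂−1) with denominator 7.571.
With shield the two gaps are in series; the resistances add: (1/ε₁+1/ε_s−1)+(1/ε_s+1/ε₂−1) = 8.030+2.315 = 10.35.
Heat-flux ratio q₀/q = 10.35/7.571.

factor ≈ 1.37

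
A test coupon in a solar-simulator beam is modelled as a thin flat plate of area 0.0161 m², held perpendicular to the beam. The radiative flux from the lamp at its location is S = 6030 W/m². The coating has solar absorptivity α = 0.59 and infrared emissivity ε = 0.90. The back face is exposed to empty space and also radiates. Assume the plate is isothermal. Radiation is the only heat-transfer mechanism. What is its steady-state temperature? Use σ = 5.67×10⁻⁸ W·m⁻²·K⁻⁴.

At equilibrium, absorbed power = emitted power.
Absorbing cross-section = A = 0.01610 m²; emitting surface = 2A = 0.03220 m² (ratio 2).
αS·A_cross = εσ·A_surf·T⁴  ⇒  T⁴ = αS/(ε·2σ).
T⁴ = 0.590·6030/(0.90·2·5.67×10⁻⁸) = 3.486×10¹⁰ K⁴.
T = (3.486×10¹⁰)^(1/4).

T ≈ 432 K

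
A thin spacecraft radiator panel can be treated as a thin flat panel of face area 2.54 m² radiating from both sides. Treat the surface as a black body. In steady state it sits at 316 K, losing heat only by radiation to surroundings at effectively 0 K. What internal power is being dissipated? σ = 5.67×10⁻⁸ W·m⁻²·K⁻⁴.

Steady state: P = εσA T⁴.
A = 2·2.54 = 5.080 m²; T⁴ = (316)⁴ = 9.971×10⁹ K⁴.
P = 1.0 × 5.67×10⁻⁸ × 5.080 × 9.971×10⁹.

P ≈ 2870 W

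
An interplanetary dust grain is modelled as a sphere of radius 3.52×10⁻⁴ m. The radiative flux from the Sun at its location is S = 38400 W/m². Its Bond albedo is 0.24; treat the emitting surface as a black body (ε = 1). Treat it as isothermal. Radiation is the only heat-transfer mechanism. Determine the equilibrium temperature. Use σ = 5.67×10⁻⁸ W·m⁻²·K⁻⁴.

At equilibrium, absorbed power = emitted power.
Absorbing cross-section = πr² = 3.893×10⁻⁷ m²; emitting surface = 4πr² = 1.557×10⁻⁶ m² (ratio 4).
(1−a)S·A_cross = εσ·A_surf·T⁴  ⇒  T⁴ = (1−a)S/(4σ).
T⁴ = 0.760·38400/(4·5.67×10⁻⁸) = 1.287×10¹¹ K⁴.
T = (1.287×10¹¹)^(1/4).

T ≈ 599 K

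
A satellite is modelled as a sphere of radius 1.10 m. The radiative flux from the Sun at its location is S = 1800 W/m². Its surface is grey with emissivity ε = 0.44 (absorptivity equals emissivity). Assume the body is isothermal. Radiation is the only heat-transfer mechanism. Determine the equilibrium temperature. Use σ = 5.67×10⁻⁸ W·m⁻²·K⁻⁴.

At equilibrium, absorbed power = emitted power.
Absorbing cross-section = πr² = 3.801 m²; emitting surface = 4πr² = 15.21 m² (ratio 4).
εS·A_cross = εσ·A_surf·T⁴  ⇒  T⁴ = S/(4σ)   (ε cancels).
T⁴ = 1800/(4·5.67×10⁻⁸) = 7.937×10⁹ K⁴.
T = (7.937×10⁹)^(1/4).

T ≈ 298 K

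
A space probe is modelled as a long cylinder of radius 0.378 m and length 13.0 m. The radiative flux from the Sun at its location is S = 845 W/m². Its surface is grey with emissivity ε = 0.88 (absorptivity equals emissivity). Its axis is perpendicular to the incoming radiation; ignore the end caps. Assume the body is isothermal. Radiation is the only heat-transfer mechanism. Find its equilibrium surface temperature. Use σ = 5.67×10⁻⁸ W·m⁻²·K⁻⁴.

T ≈ 262 K

At equilibrium, absorbed power = emitted power.
Absorbing cross-section = 2rL = 9.828 m²; emitting surface = 2πrL = 30.88 m² (ratio π).
εS·A_cross = εσ·A_surf·T⁴  ⇒  T⁴ = S/(πσ)   (ε cancels).
T⁴ = 845/(π·5.67×10⁻⁸) = 4.744×10⁹ K⁴.
T = (4.744×10⁹)^(1/4).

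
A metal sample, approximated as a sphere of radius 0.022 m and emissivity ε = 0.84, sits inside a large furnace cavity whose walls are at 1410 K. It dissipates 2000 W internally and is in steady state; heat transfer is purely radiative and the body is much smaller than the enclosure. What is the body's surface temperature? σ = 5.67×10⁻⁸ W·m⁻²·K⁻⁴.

For a small grey body in a large enclosure, net radiated power = εσA(T⁴ − T_w⁴).
Steady state: P = εσA(T⁴ − T_w⁴) with A = 4πr² = 0.006082 m².
T⁴ = P/(εσA) + T_w⁴ = 2000/(0.84·5.67×10⁻⁸·0.006082) + (1410)⁴
    = 6.904×10¹² + 3.953×10¹² = 1.086×10¹³ K⁴.

T ≈ 1820 K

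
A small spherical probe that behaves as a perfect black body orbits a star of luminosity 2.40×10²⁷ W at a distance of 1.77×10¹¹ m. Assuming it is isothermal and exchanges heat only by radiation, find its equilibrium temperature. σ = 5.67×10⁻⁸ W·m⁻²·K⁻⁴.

T ≈ 405 K

First find the stellar flux at distance d: S = L/(4πd²) = 2.40×10²⁷/(4π·(1.77×10¹¹)²) = 6096 W/m².
For an isothermal sphere, absorbed (1−a)S·πr² = emitted σ·4πr²·T⁴, so T⁴ = (1−a)S/(4σ).
T⁴ = 1.00·6096/(4·5.67×10⁻⁸) = 2.688×10¹⁰ K⁴.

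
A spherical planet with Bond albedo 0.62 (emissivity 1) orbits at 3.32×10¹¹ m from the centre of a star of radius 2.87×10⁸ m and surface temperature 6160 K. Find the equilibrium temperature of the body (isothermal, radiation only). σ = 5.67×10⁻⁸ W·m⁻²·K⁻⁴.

The star's surface emits σT_*⁴; at distance d the flux is S = σT_*⁴(R_*/d)².
S = 5.67×10⁻⁸·(6160)⁴·(2.87×10⁸/3.32×10¹¹)² = 61.01 W/m².
For an isothermal sphere T⁴ = (1−a)S/(4σ) = 1.022×10⁸ K⁴.

T ≈ 101 K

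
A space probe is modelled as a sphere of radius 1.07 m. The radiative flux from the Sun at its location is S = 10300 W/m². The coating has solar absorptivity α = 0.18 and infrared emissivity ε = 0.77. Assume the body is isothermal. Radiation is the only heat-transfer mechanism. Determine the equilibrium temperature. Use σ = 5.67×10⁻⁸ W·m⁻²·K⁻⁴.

At equilibrium, absorbed power = emitted power.
Absorbing cross-section = πr² = 3.597 m²; emitting surface = 4πr² = 14.39 m² (ratio 4).
αS·A_cross = εσ·A_surf·T⁴  ⇒  T⁴ = αS/(ε·4σ).
T⁴ = 0.180·10300/(0.77·4·5.67×10⁻⁸) = 1.062×10¹⁰ K⁴.
T = (1.062×10¹⁰)^(1/4).

T ≈ 321 K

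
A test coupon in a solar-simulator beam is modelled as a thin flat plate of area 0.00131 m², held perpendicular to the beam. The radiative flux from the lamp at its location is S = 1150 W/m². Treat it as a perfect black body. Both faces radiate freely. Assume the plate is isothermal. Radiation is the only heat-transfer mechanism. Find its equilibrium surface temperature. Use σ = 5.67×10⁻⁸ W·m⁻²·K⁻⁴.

T ≈ 317 K

At equilibrium, absorbed power = emitted power.
Absorbing cross-section = A = 0.001310 m²; emitting surface = 2A = 0.002620 m² (ratio 2).
S·A_cross = εσ·A_surf·T⁴  ⇒  T⁴ = S/(2σ).
T⁴ = 1.00·1150/(2·5.67×10⁻⁸) = 1.014×10¹⁰ K⁴.
T = (1.014×10¹⁰)^(1/4).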